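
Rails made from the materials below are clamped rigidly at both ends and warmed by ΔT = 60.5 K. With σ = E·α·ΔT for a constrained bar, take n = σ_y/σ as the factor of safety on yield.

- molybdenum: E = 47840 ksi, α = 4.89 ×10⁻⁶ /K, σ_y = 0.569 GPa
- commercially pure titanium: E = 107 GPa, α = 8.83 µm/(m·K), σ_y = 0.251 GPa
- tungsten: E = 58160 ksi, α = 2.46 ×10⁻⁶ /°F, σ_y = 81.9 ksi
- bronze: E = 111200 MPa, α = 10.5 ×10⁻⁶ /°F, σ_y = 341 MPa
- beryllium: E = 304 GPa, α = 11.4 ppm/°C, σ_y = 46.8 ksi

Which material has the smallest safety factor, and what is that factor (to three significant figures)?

beryllium, n = 1.54

Converting E to GPa, α to ×10⁻⁶/K, σ_y to MPa, then σ and n for each:
  molybdenum: E = 329.8, α = 4.89, σ_y = 569.0 → σ = 97.6 MPa, n = 5.83
  commercially pure titanium: E = 107.0, α = 8.83, σ_y = 251.0 → σ = 57.2 MPa, n = 4.39
  tungsten: E = 401.0, α = 4.43, σ_y = 564.7 → σ = 107 MPa, n = 5.26
  bronze: E = 111.2, α = 18.9, σ_y = 341.0 → σ = 127 MPa, n = 2.68
  beryllium: E = 304.0, α = 11.4, σ_y = 322.7 → σ = 210 MPa, n = 1.54
Beryllium has the lowest safety factor, n = 1.54.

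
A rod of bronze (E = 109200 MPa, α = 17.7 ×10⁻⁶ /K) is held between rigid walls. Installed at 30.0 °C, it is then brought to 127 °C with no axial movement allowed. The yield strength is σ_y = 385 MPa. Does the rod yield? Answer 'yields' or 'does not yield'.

does not yield

E = 109200 MPa = 109.2 GPa.
ΔT = 97.00 K. Constrained thermal stress σ = E·α·ΔT = 109.2×10³ MPa × 17.7×10⁻⁶ × 97.00 = 187 MPa (compressive).
Compare to σ_y = 385 MPa: σ < σ_y, so it does not yield.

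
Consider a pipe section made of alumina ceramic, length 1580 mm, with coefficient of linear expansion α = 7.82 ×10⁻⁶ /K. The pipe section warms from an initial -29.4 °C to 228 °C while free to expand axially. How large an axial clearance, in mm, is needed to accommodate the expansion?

ΔT = 228 − (-29.4) = 257.4 K.
ΔL = α·L₀·ΔT = 7.82×10⁻⁶ × 1580 mm × 257.4 K = 3.18 mm.

3.18 mm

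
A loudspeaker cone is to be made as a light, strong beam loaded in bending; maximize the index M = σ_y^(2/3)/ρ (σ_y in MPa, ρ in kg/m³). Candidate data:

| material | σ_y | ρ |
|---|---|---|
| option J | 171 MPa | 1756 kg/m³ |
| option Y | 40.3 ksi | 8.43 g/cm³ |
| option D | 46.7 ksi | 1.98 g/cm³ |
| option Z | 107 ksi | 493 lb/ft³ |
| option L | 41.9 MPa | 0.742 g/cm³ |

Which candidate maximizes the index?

option D

After converting to SI:
  option J: σ_y = 171.0 MPa, ρ = 1756 kg/m³
  option Y: σ_y = 277.9 MPa, ρ = 8430 kg/m³
  option D: σ_y = 322.0 MPa, ρ = 1980 kg/m³
  option Z: σ_y = 737.7 MPa, ρ = 7897 kg/m³
  option L: σ_y = 41.90 MPa, ρ = 742.0 kg/m³
  option D: M = 23.7×10⁻³
  option J: M = 17.5×10⁻³
  option L: M = 16.3×10⁻³
  option Z: M = 10.3×10⁻³
  option Y: M = 5.05×10⁻³
Option D has the largest M.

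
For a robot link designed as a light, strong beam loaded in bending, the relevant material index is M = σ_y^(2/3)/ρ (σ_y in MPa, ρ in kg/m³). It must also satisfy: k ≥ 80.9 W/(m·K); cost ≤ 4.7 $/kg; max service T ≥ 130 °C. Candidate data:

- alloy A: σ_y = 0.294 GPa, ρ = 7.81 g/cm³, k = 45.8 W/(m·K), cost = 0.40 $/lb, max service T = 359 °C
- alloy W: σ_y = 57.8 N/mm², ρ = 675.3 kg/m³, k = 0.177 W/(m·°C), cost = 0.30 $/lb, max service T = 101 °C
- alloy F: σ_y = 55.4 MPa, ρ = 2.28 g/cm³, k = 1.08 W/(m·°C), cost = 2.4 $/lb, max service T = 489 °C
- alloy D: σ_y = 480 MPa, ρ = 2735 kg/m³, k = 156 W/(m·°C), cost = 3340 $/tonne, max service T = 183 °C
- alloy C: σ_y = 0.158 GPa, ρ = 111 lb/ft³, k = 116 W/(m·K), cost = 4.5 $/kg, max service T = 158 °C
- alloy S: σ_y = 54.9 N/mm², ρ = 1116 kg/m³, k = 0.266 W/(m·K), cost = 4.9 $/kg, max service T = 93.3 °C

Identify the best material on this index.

alloy D

Screen on constraints: k ≥ 80.9 W/(m·K); cost ≤ 4.7 $/kg; max service T ≥ 130 °C. Survivors: alloy D, alloy C.
Normalizing units and computing the index:
  alloy D: σ_y = 480.0 MPa, ρ = 2735 kg/m³
  alloy C: σ_y = 158.0 MPa, ρ = 1778 kg/m³
  alloy D: M = 22.4×10⁻³
  alloy C: M = 16.4×10⁻³
The maximum is for alloy D.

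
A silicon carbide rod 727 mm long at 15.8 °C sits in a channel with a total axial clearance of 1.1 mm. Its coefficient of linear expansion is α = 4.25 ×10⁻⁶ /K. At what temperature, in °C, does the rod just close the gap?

372 °C

α·L₀·ΔT = 1.1 mm ⇒ ΔT = 1.1 / (4.25×10⁻⁶ × 727.0) = 356.0 K.
T = 15.8 + 356.0 = 371.8 °C.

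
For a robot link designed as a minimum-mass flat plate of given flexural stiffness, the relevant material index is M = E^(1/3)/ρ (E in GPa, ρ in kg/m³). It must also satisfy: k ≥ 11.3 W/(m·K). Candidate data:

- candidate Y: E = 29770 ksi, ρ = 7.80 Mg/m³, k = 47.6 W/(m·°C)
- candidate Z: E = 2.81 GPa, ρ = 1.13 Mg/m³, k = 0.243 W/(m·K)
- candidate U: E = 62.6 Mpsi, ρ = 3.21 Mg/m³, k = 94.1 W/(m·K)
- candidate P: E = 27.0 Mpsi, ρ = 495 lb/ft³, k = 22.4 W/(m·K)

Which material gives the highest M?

candidate U

Screen on constraints: k ≥ 11.3 W/(m·K). Survivors: candidate Y, candidate U, candidate P.
Putting every candidate on a common basis:
  candidate Y: E = 205.3 GPa, ρ = 7800 kg/m³
  candidate U: E = 431.6 GPa, ρ = 3210 kg/m³
  candidate P: E = 186.2 GPa, ρ = 7929 kg/m³
  candidate U: M = 2.35×10⁻³
  candidate Y: M = 0.756×10⁻³
  candidate P: M = 0.720×10⁻³
Candidate U has the largest M.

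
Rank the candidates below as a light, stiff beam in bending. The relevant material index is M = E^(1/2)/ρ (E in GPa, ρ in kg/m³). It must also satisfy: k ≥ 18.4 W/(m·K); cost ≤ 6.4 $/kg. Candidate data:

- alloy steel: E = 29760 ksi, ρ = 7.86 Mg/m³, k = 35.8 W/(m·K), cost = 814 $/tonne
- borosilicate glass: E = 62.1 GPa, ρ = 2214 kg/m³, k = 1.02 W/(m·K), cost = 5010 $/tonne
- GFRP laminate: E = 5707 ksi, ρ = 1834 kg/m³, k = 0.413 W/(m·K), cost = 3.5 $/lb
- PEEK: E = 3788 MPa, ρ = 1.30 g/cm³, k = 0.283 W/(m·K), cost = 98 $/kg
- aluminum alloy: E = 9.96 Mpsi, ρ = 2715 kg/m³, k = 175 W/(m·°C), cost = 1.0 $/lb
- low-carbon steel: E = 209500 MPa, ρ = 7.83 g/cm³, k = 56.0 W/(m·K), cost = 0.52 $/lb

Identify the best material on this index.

Screen on constraints: k ≥ 18.4 W/(m·K); cost ≤ 6.4 $/kg. Survivors: alloy steel, aluminum alloy, low-carbon steel.
Putting every candidate on a common basis:
  alloy steel: E = 205.2 GPa, ρ = 7860 kg/m³
  aluminum alloy: E = 68.67 GPa, ρ = 2715 kg/m³
  low-carbon steel: E = 209.5 GPa, ρ = 7830 kg/m³
  aluminum alloy: M = 3.05×10⁻³
  low-carbon steel: M = 1.85×10⁻³
  alloy steel: M = 1.82×10⁻³
Aluminum alloy has the largest M.

aluminum alloy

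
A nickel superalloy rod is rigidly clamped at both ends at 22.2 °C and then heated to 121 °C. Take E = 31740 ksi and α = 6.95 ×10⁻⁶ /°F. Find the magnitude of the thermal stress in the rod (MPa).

270 MPa

E = 31740 ksi = 218.8 GPa.
α = 6.95×10⁻⁶/°F × 9/5 = 12.5×10⁻⁶/K.
ΔT = 98.80 K. Constrained thermal stress σ = E·α·ΔT = 218.8×10³ MPa × 12.5×10⁻⁶ × 98.80 = 270 MPa (compressive).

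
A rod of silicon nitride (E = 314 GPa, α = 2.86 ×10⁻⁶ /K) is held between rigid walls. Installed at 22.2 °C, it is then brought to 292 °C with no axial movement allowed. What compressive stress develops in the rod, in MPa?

ΔT = 269.8 K. Constrained thermal stress σ = E·α·ΔT = 314.0×10³ MPa × 2.86×10⁻⁶ × 269.8 = 242 MPa (compressive).

242 MPa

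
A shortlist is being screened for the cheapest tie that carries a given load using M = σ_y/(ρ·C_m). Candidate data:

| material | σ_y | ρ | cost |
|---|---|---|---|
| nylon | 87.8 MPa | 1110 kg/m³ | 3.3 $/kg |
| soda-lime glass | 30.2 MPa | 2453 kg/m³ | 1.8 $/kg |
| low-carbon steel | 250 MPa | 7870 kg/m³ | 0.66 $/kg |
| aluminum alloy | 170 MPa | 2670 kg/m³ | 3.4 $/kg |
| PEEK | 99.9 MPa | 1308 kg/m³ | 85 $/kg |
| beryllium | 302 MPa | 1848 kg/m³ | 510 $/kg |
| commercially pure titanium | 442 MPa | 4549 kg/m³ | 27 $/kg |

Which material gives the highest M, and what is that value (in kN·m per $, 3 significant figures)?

Per-candidate index values:
  low-carbon steel: M = 48.1 kN·m per $
  nylon: M = 24.0 kN·m per $
  aluminum alloy: M = 18.7 kN·m per $
  soda-lime glass: M = 6.84 kN·m per $
  commercially pure titanium: M = 3.60 kN·m per $
  PEEK: M = 0.899 kN·m per $
  beryllium: M = 0.320 kN·m per $
Highest index: low-carbon steel.

low-carbon steel, M = 48.1 kN·m per $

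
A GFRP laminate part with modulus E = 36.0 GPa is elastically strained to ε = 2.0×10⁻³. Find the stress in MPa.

σ = E·ε = 36000 MPa × 2.0×10⁻³ = 72.0 MPa.

72.0 MPa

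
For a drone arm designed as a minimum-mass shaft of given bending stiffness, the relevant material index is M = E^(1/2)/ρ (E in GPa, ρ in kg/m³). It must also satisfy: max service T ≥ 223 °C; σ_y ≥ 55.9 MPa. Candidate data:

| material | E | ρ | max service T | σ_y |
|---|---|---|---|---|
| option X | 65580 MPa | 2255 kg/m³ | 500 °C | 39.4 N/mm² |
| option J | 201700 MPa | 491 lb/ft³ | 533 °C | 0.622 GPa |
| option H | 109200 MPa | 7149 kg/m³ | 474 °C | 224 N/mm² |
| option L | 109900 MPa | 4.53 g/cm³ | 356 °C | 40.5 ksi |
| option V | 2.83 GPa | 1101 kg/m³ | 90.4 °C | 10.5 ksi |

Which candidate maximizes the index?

Screen on constraints: max service T ≥ 223 °C; σ_y ≥ 55.9 MPa. Survivors: option J, option H, option L.
Putting every candidate on a common basis:
  option J: E = 201.7 GPa, ρ = 7865 kg/m³
  option H: E = 109.2 GPa, ρ = 7149 kg/m³
  option L: E = 109.9 GPa, ρ = 4530 kg/m³
  option L: M = 2.31×10⁻³
  option J: M = 1.81×10⁻³
  option H: M = 1.46×10⁻³
Highest index: option L.

option L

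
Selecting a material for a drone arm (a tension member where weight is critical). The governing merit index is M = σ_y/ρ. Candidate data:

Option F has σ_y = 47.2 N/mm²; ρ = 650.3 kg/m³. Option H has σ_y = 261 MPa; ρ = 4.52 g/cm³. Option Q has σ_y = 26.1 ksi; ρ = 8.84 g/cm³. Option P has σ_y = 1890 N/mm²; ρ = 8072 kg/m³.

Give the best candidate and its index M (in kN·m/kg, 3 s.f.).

Normalizing units and computing the index:
  option F: σ_y = 47.20 MPa, ρ = 650.3 kg/m³
  option H: σ_y = 261.0 MPa, ρ = 4520 kg/m³
  option Q: σ_y = 180.0 MPa, ρ = 8840 kg/m³
  option P: σ_y = 1890 MPa, ρ = 8072 kg/m³
  option P: M = 234 kN·m/kg
  option F: M = 72.6 kN·m/kg
  option H: M = 57.7 kN·m/kg
  option Q: M = 20.4 kN·m/kg
Highest index: option P.

option P, M = 234 kN·m/kg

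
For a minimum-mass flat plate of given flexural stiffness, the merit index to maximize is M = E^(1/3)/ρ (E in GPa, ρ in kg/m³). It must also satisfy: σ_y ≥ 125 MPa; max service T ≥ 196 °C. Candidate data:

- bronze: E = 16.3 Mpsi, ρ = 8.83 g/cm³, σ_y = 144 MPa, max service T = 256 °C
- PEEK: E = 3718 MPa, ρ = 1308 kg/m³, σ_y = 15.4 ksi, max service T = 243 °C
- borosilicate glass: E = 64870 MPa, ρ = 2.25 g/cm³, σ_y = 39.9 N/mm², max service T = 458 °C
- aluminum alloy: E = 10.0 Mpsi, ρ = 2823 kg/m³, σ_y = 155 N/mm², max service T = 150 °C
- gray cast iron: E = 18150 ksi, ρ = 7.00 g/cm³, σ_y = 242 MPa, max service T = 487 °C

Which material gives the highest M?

gray cast iron

Screen on constraints: σ_y ≥ 125 MPa; max service T ≥ 196 °C. Survivors: bronze, gray cast iron.
Convert each candidate to consistent units, then evaluate M:
  bronze: E = 112.4 GPa, ρ = 8830 kg/m³
  gray cast iron: E = 125.1 GPa, ρ = 7000 kg/m³
  gray cast iron: M = 0.715×10⁻³
  bronze: M = 0.547×10⁻³
The maximum is for gray cast iron.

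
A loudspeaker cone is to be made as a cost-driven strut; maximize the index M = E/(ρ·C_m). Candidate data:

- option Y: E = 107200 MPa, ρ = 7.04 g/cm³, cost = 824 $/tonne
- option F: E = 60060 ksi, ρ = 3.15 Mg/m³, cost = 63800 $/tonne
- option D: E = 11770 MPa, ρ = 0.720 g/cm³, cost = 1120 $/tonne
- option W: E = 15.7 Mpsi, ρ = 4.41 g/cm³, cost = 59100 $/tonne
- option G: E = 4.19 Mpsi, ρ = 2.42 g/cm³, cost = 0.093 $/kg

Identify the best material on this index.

option G

Normalizing units and computing the index:
  option Y: E = 107.2 GPa, ρ = 7040 kg/m³, cost = 0.8240 $/kg
  option F: E = 414.1 GPa, ρ = 3150 kg/m³, cost = 63.80 $/kg
  option D: E = 11.77 GPa, ρ = 720.0 kg/m³, cost = 1.120 $/kg
  option W: E = 108.2 GPa, ρ = 4410 kg/m³, cost = 59.10 $/kg
  option G: E = 28.89 GPa, ρ = 2420 kg/m³, cost = 0.09300 $/kg
  option G: M = 128 MN·m per $
  option Y: M = 18.5 MN·m per $
  option D: M = 14.6 MN·m per $
  option F: M = 2.06 MN·m per $
  option W: M = 0.415 MN·m per $
Option G has the largest M.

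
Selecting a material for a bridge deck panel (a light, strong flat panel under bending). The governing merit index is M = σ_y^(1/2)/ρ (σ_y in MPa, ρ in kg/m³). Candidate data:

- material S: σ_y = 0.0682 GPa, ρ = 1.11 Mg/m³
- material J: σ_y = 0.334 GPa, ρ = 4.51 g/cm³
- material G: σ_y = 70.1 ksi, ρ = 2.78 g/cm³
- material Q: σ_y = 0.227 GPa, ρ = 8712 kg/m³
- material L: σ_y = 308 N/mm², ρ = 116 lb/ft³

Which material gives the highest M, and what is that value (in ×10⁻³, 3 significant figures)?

After converting to SI:
  material S: σ_y = 68.20 MPa, ρ = 1110 kg/m³
  material J: σ_y = 334.0 MPa, ρ = 4510 kg/m³
  material G: σ_y = 483.3 MPa, ρ = 2780 kg/m³
  material Q: σ_y = 227.0 MPa, ρ = 8712 kg/m³
  material L: σ_y = 308.0 MPa, ρ = 1858 kg/m³
  material L: M = 9.44×10⁻³
  material G: M = 7.91×10⁻³
  material S: M = 7.44×10⁻³
  material J: M = 4.05×10⁻³
  material Q: M = 1.73×10⁻³
Material L ranks first.

material L, M = 9.44×10⁻³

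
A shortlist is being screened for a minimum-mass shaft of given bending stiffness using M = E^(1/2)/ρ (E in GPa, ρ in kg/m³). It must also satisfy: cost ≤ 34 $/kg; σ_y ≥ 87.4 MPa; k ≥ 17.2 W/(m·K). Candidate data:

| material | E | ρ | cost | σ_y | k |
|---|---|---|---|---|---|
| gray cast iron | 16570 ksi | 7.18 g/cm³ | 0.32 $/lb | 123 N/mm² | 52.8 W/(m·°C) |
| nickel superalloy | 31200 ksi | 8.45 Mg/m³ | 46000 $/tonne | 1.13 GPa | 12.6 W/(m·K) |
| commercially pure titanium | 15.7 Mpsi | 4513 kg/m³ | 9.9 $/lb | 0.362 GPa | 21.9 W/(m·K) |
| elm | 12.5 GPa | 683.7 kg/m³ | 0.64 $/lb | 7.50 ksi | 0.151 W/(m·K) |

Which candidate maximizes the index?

commercially pure titanium

Screen on constraints: cost ≤ 34 $/kg; σ_y ≥ 87.4 MPa; k ≥ 17.2 W/(m·K). Survivors: gray cast iron, commercially pure titanium.
Convert each candidate to consistent units, then evaluate M:
  gray cast iron: E = 114.2 GPa, ρ = 7180 kg/m³
  commercially pure titanium: E = 108.2 GPa, ρ = 4513 kg/m³
  commercially pure titanium: M = 2.31×10⁻³
  gray cast iron: M = 1.49×10⁻³
Commercially pure titanium has the largest M.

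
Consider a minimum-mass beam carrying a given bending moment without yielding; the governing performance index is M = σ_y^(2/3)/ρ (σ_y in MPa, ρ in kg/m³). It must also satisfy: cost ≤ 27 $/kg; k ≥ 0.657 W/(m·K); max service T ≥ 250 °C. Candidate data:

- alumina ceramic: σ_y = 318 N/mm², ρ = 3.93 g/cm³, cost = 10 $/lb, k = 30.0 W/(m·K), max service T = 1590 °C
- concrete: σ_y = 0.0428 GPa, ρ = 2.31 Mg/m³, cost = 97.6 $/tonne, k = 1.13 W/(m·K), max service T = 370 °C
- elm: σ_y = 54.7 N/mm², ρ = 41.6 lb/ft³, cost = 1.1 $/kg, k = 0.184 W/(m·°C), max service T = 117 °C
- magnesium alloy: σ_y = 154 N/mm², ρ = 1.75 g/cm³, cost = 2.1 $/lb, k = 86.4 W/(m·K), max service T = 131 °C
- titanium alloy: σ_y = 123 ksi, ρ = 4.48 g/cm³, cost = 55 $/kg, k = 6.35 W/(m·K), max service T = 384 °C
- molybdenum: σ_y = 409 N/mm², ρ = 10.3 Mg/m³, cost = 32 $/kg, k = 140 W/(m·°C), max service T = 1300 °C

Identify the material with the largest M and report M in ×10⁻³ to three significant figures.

Screen on constraints: cost ≤ 27 $/kg; k ≥ 0.657 W/(m·K); max service T ≥ 250 °C. Survivors: alumina ceramic, concrete.
Putting every candidate on a common basis:
  alumina ceramic: σ_y = 318.0 MPa, ρ = 3930 kg/m³
  concrete: σ_y = 42.80 MPa, ρ = 2310 kg/m³
  alumina ceramic: M = 11.9×10⁻³
  concrete: M = 5.30×10⁻³
Highest index: alumina ceramic.

alumina ceramic, M = 11.9×10⁻³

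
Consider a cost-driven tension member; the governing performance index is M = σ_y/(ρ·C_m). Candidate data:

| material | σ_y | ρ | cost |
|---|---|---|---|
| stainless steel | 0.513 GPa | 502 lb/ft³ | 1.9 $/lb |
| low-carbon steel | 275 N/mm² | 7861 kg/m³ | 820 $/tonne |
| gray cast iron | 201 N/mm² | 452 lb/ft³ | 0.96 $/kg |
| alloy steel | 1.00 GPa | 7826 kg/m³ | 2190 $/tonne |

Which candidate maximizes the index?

Normalizing units and computing the index:
  stainless steel: σ_y = 513.0 MPa, ρ = 8041 kg/m³, cost = 4.189 $/kg
  low-carbon steel: σ_y = 275.0 MPa, ρ = 7861 kg/m³, cost = 0.8200 $/kg
  gray cast iron: σ_y = 201.0 MPa, ρ = 7240 kg/m³, cost = 0.9600 $/kg
  alloy steel: σ_y = 1000 MPa, ρ = 7826 kg/m³, cost = 2.190 $/kg
  alloy steel: M = 58.3 kN·m per $
  low-carbon steel: M = 42.7 kN·m per $
  gray cast iron: M = 28.9 kN·m per $
  stainless steel: M = 15.2 kN·m per $
Alloy steel ranks first.

alloy steel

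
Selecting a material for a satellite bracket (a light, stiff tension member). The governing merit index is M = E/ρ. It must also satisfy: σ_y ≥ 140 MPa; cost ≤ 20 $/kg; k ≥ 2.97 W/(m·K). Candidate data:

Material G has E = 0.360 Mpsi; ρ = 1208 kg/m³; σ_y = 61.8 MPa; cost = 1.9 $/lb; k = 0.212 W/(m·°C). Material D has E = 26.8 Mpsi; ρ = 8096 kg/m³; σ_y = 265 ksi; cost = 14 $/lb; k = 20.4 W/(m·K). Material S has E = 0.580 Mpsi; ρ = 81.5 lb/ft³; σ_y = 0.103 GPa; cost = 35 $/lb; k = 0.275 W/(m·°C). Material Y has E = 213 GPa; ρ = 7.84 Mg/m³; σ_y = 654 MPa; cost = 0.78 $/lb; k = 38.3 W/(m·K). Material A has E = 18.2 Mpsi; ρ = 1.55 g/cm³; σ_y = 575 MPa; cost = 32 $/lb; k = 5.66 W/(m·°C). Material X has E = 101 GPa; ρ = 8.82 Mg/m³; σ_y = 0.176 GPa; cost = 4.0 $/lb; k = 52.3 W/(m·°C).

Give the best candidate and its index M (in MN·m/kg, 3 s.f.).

Screen on constraints: σ_y ≥ 140 MPa; cost ≤ 20 $/kg; k ≥ 2.97 W/(m·K). Survivors: material Y, material X.
After converting to SI:
  material Y: E = 213.0 GPa, ρ = 7840 kg/m³
  material X: E = 101.0 GPa, ρ = 8820 kg/m³
  material Y: M = 27.2 MN·m/kg
  material X: M = 11.5 MN·m/kg
The maximum is for material Y.

material Y, M = 27.2 MN·m/kg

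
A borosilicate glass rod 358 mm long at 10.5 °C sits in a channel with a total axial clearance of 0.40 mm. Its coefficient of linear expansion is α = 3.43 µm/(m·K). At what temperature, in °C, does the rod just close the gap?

336 °C

α·L₀·ΔT = 0.4 mm ⇒ ΔT = 0.4 / (3.43×10⁻⁶ × 358.0) = 325.7 K.
T = 10.5 + 325.7 = 336.2 °C.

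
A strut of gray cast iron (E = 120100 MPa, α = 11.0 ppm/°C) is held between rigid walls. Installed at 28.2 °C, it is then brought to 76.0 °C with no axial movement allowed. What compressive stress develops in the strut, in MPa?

E = 120100 MPa = 120.1 GPa.
ΔT = 47.80 K. Constrained thermal stress σ = E·α·ΔT = 120.1×10³ MPa × 11.0×10⁻⁶ × 47.80 = 63.1 MPa (compressive).

63.1 MPa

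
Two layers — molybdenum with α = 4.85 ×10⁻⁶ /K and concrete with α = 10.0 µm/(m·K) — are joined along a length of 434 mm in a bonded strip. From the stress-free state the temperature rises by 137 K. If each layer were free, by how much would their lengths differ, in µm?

Δα = |4.85 − 10.0|×10⁻⁶/K = 5.15×10⁻⁶/K.
ΔL_mismatch = Δα·L·ΔT = 5.15×10⁻⁶ × 434.0 mm × 137.0 K = 306 µm.

306 µm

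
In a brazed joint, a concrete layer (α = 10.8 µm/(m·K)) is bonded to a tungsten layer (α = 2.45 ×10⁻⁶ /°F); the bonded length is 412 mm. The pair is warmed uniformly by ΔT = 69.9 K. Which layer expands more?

tungsten: α = 2.45×10⁻⁶/°F × 9/5 = 4.41×10⁻⁶/K.
α(concrete) = 10.8×10⁻⁶/K vs α(tungsten) = 4.41×10⁻⁶/K.
Higher α expands more for the same ΔT: concrete.

concrete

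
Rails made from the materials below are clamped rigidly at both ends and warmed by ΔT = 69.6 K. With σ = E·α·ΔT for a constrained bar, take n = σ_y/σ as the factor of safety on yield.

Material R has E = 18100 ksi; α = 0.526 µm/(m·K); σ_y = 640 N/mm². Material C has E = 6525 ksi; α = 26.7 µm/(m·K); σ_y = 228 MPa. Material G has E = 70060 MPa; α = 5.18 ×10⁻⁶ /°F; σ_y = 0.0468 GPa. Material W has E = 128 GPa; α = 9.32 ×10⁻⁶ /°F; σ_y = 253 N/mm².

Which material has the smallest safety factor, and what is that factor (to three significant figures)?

material G, n = 1.03

In consistent units (E in GPa, α in ×10⁻⁶/K, σ_y in MPa):
  material R: E = 124.8, α = 0.526, σ_y = 640.0 → σ = 4.57 MPa, n = 140
  material C: E = 44.99, α = 26.7, σ_y = 228.0 → σ = 83.6 MPa, n = 2.73
  material G: E = 70.06, α = 9.32, σ_y = 46.80 → σ = 45.5 MPa, n = 1.03
  material W: E = 128.0, α = 16.8, σ_y = 253.0 → σ = 149 MPa, n = 1.69
Material G has the lowest safety factor, n = 1.03.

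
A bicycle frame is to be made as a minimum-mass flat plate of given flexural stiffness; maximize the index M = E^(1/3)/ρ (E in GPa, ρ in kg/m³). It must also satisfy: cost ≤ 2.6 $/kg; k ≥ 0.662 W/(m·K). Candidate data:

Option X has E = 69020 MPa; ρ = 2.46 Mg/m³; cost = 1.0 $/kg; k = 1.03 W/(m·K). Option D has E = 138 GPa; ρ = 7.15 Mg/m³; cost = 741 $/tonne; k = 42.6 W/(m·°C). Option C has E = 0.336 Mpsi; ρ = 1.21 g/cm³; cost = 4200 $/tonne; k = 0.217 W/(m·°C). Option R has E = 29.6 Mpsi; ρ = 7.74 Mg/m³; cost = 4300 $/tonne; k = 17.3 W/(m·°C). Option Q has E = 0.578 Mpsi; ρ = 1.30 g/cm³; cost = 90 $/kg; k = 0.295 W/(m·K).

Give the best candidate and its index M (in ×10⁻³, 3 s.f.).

option X, M = 1.67×10⁻³

Screen on constraints: cost ≤ 2.6 $/kg; k ≥ 0.662 W/(m·K). Survivors: option X, option D.
In SI units:
  option X: E = 69.02 GPa, ρ = 2460 kg/m³
  option D: E = 138.0 GPa, ρ = 7150 kg/m³
  option X: M = 1.67×10⁻³
  option D: M = 0.723×10⁻³
Option X has the largest M.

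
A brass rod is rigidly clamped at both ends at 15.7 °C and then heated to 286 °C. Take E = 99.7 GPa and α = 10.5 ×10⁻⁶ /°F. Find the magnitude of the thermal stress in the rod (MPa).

α = 10.5×10⁻⁶/°F × 9/5 = 18.9×10⁻⁶/K.
ΔT = 270.3 K. Constrained thermal stress σ = E·α·ΔT = 99.70×10³ MPa × 18.9×10⁻⁶ × 270.3 = 509 MPa (compressive).

509 MPa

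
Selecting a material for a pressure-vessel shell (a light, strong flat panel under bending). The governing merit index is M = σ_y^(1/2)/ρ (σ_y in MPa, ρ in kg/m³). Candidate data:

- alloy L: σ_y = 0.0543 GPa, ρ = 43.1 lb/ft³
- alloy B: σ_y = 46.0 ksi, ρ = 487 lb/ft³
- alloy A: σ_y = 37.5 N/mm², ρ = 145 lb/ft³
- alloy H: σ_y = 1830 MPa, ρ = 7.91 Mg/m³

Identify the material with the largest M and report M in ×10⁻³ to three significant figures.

alloy L, M = 10.7×10⁻³

Normalizing units and computing the index:
  alloy L: σ_y = 54.30 MPa, ρ = 690.4 kg/m³
  alloy B: σ_y = 317.2 MPa, ρ = 7801 kg/m³
  alloy A: σ_y = 37.50 MPa, ρ = 2323 kg/m³
  alloy H: σ_y = 1830 MPa, ρ = 7910 kg/m³
  alloy L: M = 10.7×10⁻³
  alloy H: M = 5.41×10⁻³
  alloy A: M = 2.64×10⁻³
  alloy B: M = 2.28×10⁻³
The maximum is for alloy L.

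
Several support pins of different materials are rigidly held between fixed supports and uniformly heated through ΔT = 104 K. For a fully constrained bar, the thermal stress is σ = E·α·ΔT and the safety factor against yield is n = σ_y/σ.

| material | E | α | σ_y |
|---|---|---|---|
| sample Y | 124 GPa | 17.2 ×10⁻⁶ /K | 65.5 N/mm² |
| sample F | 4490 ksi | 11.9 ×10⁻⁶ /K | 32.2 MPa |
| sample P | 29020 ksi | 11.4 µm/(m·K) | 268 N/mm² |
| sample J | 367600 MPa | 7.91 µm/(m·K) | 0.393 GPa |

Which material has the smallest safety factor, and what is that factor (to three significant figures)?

Per material, after unit conversion:
  sample Y: E = 124.0, α = 17.2, σ_y = 65.50 → σ = 222 MPa, n = 0.295
  sample F: E = 30.96, α = 11.9, σ_y = 32.20 → σ = 38.3 MPa, n = 0.840
  sample P: E = 200.1, α = 11.4, σ_y = 268.0 → σ = 237 MPa, n = 1.13
  sample J: E = 367.6, α = 7.91, σ_y = 393.0 → σ = 302 MPa, n = 1.30
The minimum is sample Y at n = 0.295.

sample Y, n = 0.295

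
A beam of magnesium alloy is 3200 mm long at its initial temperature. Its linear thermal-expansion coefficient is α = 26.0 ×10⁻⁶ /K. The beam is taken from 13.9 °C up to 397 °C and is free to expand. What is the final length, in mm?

3231.9 mm

ΔT = 397 − 13.9 = 383.1 K.
ΔL = α·L₀·ΔT = 26.0×10⁻⁶ × 3200 mm × 383.1 K = 31.9 mm.
L = L₀ + ΔL = 3200 + 31.9 = 3231.9 mm.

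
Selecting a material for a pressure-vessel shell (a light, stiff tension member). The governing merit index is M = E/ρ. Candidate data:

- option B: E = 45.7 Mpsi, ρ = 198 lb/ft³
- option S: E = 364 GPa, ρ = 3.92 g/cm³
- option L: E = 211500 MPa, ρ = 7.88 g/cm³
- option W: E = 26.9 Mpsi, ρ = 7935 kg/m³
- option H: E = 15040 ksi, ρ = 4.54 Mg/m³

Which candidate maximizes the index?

option B

Normalizing units and computing the index:
  option B: E = 315.1 GPa, ρ = 3172 kg/m³
  option S: E = 364.0 GPa, ρ = 3920 kg/m³
  option L: E = 211.5 GPa, ρ = 7880 kg/m³
  option W: E = 185.5 GPa, ρ = 7935 kg/m³
  option H: E = 103.7 GPa, ρ = 4540 kg/m³
  option B: M = 99.3 MN·m/kg
  option S: M = 92.9 MN·m/kg
  option L: M = 26.8 MN·m/kg
  option W: M = 23.4 MN·m/kg
  option H: M = 22.8 MN·m/kg
Option B ranks first.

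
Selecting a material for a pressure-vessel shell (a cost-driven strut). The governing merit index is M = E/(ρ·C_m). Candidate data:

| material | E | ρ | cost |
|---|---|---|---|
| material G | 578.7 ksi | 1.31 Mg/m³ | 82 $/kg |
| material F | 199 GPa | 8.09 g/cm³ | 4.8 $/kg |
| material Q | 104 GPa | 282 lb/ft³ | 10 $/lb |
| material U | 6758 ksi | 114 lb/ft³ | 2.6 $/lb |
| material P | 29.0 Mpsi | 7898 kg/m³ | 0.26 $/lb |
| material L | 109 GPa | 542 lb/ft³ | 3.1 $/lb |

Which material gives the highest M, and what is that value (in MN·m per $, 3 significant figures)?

Normalizing units and computing the index:
  material G: E = 3.990 GPa, ρ = 1310 kg/m³, cost = 82.00 $/kg
  material F: E = 199.0 GPa, ρ = 8090 kg/m³, cost = 4.800 $/kg
  material Q: E = 104.0 GPa, ρ = 4517 kg/m³, cost = 22.05 $/kg
  material U: E = 46.59 GPa, ρ = 1826 kg/m³, cost = 5.732 $/kg
  material P: E = 199.9 GPa, ρ = 7898 kg/m³, cost = 0.5732 $/kg
  material L: E = 109.0 GPa, ρ = 8682 kg/m³, cost = 6.834 $/kg
  material P: M = 44.2 MN·m per $
  material F: M = 5.12 MN·m per $
  material U: M = 4.45 MN·m per $
  material L: M = 1.84 MN·m per $
  material Q: M = 1.04 MN·m per $
  material G: M = 0.0371 MN·m per $
The maximum is for material P.

material P, M = 44.2 MN·m per $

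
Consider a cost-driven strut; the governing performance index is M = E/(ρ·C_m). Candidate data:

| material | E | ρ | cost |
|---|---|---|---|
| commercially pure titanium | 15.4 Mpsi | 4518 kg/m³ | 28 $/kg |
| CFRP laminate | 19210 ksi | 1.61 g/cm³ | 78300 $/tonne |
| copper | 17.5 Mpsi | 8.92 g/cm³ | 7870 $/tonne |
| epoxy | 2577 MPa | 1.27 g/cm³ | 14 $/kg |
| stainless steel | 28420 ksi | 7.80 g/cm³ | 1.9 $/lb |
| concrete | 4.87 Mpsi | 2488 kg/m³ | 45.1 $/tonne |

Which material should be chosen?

concrete

Putting every candidate on a common basis:
  commercially pure titanium: E = 106.2 GPa, ρ = 4518 kg/m³, cost = 28.00 $/kg
  CFRP laminate: E = 132.4 GPa, ρ = 1610 kg/m³, cost = 78.30 $/kg
  copper: E = 120.7 GPa, ρ = 8920 kg/m³, cost = 7.870 $/kg
  epoxy: E = 2.577 GPa, ρ = 1270 kg/m³, cost = 14.00 $/kg
  stainless steel: E = 195.9 GPa, ρ = 7800 kg/m³, cost = 4.189 $/kg
  concrete: E = 33.58 GPa, ρ = 2488 kg/m³, cost = 0.04510 $/kg
  concrete: M = 299 MN·m per $
  stainless steel: M = 6.00 MN·m per $
  copper: M = 1.72 MN·m per $
  CFRP laminate: M = 1.05 MN·m per $
  commercially pure titanium: M = 0.839 MN·m per $
  epoxy: M = 0.145 MN·m per $
Highest index: concrete.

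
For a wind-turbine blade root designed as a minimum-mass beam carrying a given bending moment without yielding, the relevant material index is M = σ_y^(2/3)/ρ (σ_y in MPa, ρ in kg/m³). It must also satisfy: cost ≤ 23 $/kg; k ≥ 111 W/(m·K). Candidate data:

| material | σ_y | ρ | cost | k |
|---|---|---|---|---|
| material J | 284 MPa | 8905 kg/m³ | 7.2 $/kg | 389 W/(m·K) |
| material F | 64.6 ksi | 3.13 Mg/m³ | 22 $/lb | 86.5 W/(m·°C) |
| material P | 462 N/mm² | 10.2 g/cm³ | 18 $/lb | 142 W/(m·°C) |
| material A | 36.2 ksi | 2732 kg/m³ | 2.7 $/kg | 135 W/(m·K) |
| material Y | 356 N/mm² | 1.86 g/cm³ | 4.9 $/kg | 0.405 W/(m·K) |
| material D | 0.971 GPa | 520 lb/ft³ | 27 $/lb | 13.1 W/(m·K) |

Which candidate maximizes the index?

Screen on constraints: cost ≤ 23 $/kg; k ≥ 111 W/(m·K). Survivors: material J, material A.
Putting every candidate on a common basis:
  material J: σ_y = 284.0 MPa, ρ = 8905 kg/m³
  material A: σ_y = 249.6 MPa, ρ = 2732 kg/m³
  material A: M = 14.5×10⁻³
  material J: M = 4.85×10⁻³
Material A has the largest M.

material A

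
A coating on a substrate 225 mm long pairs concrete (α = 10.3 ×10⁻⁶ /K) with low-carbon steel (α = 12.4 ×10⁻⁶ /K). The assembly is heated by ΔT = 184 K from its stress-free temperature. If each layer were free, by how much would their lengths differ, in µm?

86.9 µm

Δα = |10.3 − 12.4|×10⁻⁶/K = 2.10×10⁻⁶/K.
ΔL_mismatch = Δα·L·ΔT = 2.10×10⁻⁶ × 225.0 mm × 184.0 K = 86.9 µm.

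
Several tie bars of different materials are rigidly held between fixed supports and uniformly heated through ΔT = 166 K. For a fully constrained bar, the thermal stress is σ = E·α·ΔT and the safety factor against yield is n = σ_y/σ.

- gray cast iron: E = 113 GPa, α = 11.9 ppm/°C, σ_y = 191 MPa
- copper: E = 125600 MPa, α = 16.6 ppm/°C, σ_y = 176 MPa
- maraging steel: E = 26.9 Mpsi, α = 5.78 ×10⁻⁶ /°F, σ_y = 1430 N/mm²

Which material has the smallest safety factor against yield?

copper

In consistent units (E in GPa, α in ×10⁻⁶/K, σ_y in MPa):
  gray cast iron: E = 113.0, α = 11.9, σ_y = 191.0 → σ = 223 MPa, n = 0.856
  copper: E = 125.6, α = 16.6, σ_y = 176.0 → σ = 346 MPa, n = 0.509
  maraging steel: E = 185.5, α = 10.4, σ_y = 1430 → σ = 320 MPa, n = 4.46
Copper has the lowest safety factor, n = 0.509.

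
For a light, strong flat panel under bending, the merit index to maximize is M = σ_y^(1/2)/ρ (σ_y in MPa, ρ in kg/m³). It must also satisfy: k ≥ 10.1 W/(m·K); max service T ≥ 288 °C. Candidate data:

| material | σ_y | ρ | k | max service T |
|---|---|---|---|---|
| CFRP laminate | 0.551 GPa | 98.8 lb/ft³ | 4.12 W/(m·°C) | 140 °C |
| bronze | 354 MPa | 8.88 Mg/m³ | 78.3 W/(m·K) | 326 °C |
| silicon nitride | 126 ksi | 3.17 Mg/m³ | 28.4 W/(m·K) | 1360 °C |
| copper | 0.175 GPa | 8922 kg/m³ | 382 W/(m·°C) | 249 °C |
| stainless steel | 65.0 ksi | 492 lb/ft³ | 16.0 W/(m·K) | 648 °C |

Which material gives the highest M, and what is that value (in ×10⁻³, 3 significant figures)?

silicon nitride, M = 9.30×10⁻³

Screen on constraints: k ≥ 10.1 W/(m·K); max service T ≥ 288 °C. Survivors: bronze, silicon nitride, stainless steel.
Normalizing units and computing the index:
  bronze: σ_y = 354.0 MPa, ρ = 8880 kg/m³
  silicon nitride: σ_y = 868.7 MPa, ρ = 3170 kg/m³
  stainless steel: σ_y = 448.2 MPa, ρ = 7881 kg/m³
  silicon nitride: M = 9.30×10⁻³
  stainless steel: M = 2.69×10⁻³
  bronze: M = 2.12×10⁻³
Silicon nitride has the largest M.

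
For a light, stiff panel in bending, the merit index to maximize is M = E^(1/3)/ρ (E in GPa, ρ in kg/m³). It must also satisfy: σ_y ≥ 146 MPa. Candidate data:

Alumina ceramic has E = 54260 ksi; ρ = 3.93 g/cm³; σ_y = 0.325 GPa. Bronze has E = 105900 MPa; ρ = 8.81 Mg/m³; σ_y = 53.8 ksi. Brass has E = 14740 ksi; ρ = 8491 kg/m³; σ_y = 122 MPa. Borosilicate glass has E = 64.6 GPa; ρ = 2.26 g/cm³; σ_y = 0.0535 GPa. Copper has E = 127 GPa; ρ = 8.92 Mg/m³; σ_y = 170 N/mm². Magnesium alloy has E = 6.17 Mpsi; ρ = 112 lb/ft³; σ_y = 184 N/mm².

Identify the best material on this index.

Screen on constraints: σ_y ≥ 146 MPa. Survivors: alumina ceramic, bronze, copper, magnesium alloy.
Putting every candidate on a common basis:
  alumina ceramic: E = 374.1 GPa, ρ = 3930 kg/m³
  bronze: E = 105.9 GPa, ρ = 8810 kg/m³
  copper: E = 127.0 GPa, ρ = 8920 kg/m³
  magnesium alloy: E = 42.54 GPa, ρ = 1794 kg/m³
  magnesium alloy: M = 1.95×10⁻³
  alumina ceramic: M = 1.83×10⁻³
  copper: M = 0.564×10⁻³
  bronze: M = 0.537×10⁻³
Magnesium alloy ranks first.

magnesium alloy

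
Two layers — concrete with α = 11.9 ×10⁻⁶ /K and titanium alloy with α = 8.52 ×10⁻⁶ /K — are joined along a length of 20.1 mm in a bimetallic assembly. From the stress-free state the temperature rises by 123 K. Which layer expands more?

α(concrete) = 11.9×10⁻⁶/K vs α(titanium alloy) = 8.52×10⁻⁶/K.
Higher α expands more for the same ΔT: concrete.

concrete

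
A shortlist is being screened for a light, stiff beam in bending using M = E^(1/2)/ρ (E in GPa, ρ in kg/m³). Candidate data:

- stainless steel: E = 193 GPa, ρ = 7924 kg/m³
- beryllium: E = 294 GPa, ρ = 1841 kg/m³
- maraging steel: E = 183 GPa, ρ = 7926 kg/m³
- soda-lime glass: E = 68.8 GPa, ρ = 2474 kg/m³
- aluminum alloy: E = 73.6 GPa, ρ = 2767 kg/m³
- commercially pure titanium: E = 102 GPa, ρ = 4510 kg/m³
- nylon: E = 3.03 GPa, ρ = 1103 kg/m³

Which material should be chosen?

beryllium

Per-candidate index values:
  beryllium: M = 9.31×10⁻³
  soda-lime glass: M = 3.35×10⁻³
  aluminum alloy: M = 3.10×10⁻³
  commercially pure titanium: M = 2.24×10⁻³
  stainless steel: M = 1.75×10⁻³
  maraging steel: M = 1.71×10⁻³
  nylon: M = 1.58×10⁻³
Beryllium has the largest M.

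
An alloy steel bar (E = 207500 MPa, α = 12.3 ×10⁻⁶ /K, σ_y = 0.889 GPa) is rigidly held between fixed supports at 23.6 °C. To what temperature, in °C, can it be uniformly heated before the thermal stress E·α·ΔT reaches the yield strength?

372 °C

E = 207500 MPa = 207.5 GPa.
σ_y = 0.889 GPa = 889.0 MPa.
E·α·ΔT = 889.0 MPa ⇒ ΔT = 889.0 / (207.5×10³ × 12.3×10⁻⁶) = 348.3 K.
T = 23.6 + 348.3 = 371.9 °C.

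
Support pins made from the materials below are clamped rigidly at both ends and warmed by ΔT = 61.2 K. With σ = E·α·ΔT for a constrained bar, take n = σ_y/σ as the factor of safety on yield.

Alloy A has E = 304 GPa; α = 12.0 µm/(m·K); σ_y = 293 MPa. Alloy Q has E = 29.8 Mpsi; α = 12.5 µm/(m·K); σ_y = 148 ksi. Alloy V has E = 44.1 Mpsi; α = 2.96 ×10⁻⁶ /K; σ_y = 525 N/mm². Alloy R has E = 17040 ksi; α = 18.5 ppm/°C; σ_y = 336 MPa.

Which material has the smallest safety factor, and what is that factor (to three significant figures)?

In consistent units (E in GPa, α in ×10⁻⁶/K, σ_y in MPa):
  alloy A: E = 304.0, α = 12.0, σ_y = 293.0 → σ = 223 MPa, n = 1.31
  alloy Q: E = 205.5, α = 12.5, σ_y = 1020 → σ = 157 MPa, n = 6.49
  alloy V: E = 304.1, α = 2.96, σ_y = 525.0 → σ = 55.1 MPa, n = 9.53
  alloy R: E = 117.5, α = 18.5, σ_y = 336.0 → σ = 133 MPa, n = 2.53
The minimum is alloy A at n = 1.31.

alloy A, n = 1.31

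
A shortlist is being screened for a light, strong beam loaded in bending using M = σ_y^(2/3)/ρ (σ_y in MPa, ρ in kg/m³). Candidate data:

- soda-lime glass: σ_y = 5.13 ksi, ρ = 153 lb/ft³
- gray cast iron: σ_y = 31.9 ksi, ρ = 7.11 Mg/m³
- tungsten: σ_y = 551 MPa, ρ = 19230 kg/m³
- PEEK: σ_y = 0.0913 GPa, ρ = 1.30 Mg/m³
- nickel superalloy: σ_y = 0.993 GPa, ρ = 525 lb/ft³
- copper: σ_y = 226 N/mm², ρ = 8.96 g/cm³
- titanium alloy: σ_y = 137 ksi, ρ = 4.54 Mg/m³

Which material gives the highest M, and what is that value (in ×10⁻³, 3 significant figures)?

titanium alloy, M = 21.2×10⁻³

Normalizing units and computing the index:
  soda-lime glass: σ_y = 35.37 MPa, ρ = 2451 kg/m³
  gray cast iron: σ_y = 219.9 MPa, ρ = 7110 kg/m³
  tungsten: σ_y = 551.0 MPa, ρ = 19230 kg/m³
  PEEK: σ_y = 91.30 MPa, ρ = 1300 kg/m³
  nickel superalloy: σ_y = 993.0 MPa, ρ = 8410 kg/m³
  copper: σ_y = 226.0 MPa, ρ = 8960 kg/m³
  titanium alloy: σ_y = 944.6 MPa, ρ = 4540 kg/m³
  titanium alloy: M = 21.2×10⁻³
  PEEK: M = 15.6×10⁻³
  nickel superalloy: M = 11.8×10⁻³
  gray cast iron: M = 5.12×10⁻³
  soda-lime glass: M = 4.40×10⁻³
  copper: M = 4.14×10⁻³
  tungsten: M = 3.50×10⁻³
The maximum is for titanium alloy.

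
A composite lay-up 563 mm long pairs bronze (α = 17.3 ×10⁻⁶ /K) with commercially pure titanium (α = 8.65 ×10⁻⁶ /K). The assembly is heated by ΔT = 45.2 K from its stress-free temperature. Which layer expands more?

bronze

α(bronze) = 17.3×10⁻⁶/K vs α(commercially pure titanium) = 8.65×10⁻⁶/K.
Higher α expands more for the same ΔT: bronze.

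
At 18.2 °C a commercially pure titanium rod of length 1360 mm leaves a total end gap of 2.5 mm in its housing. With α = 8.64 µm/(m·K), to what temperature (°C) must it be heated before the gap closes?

α·L₀·ΔT = 2.5 mm ⇒ ΔT = 2.5 / (8.64×10⁻⁶ × 1360.0) = 212.8 K.
T = 18.2 + 212.8 = 231.0 °C.

231 °C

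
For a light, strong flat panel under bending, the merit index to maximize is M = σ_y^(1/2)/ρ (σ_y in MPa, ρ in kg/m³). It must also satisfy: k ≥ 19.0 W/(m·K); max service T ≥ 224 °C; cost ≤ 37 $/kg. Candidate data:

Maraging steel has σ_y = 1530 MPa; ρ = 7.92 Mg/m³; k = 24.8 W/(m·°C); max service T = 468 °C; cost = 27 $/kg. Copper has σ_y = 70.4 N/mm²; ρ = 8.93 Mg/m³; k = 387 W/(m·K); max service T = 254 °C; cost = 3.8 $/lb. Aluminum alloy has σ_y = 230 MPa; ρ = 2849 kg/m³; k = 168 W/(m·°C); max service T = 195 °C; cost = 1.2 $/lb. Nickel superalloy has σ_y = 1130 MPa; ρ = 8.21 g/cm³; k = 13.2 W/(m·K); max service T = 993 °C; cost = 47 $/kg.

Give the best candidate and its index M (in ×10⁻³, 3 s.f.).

maraging steel, M = 4.94×10⁻³

Screen on constraints: k ≥ 19.0 W/(m·K); max service T ≥ 224 °C; cost ≤ 37 $/kg. Survivors: maraging steel, copper.
Normalizing units and computing the index:
  maraging steel: σ_y = 1530 MPa, ρ = 7920 kg/m³
  copper: σ_y = 70.40 MPa, ρ = 8930 kg/m³
  maraging steel: M = 4.94×10⁻³
  copper: M = 0.940×10⁻³
Maraging steel has the largest M.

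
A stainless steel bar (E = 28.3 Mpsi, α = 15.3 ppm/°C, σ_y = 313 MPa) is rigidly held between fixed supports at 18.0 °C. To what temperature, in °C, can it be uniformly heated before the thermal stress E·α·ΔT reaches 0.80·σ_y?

E = 28.3 Mpsi = 195.1 GPa.
E·α·ΔT = 250.4 MPa ⇒ ΔT = 250.4 / (195.1×10³ × 15.3×10⁻⁶) = 83.88 K.
T = 18.0 + 83.88 = 101.9 °C.

102 °C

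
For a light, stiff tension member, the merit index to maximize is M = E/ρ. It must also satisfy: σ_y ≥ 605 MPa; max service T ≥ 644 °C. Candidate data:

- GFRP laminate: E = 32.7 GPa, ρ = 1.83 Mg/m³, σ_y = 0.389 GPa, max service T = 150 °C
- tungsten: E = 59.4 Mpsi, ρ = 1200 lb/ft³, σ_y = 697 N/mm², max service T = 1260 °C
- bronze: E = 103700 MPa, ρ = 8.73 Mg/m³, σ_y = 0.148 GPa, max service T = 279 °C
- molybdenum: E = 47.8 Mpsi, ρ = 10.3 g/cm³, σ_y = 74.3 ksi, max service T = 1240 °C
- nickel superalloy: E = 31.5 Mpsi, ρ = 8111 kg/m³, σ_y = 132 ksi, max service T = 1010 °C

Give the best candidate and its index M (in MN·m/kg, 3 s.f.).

nickel superalloy, M = 26.8 MN·m/kg

Screen on constraints: σ_y ≥ 605 MPa; max service T ≥ 644 °C. Survivors: tungsten, nickel superalloy.
Putting every candidate on a common basis:
  tungsten: E = 409.5 GPa, ρ = 19220 kg/m³
  nickel superalloy: E = 217.2 GPa, ρ = 8111 kg/m³
  nickel superalloy: M = 26.8 MN·m/kg
  tungsten: M = 21.3 MN·m/kg
Nickel superalloy has the largest M.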